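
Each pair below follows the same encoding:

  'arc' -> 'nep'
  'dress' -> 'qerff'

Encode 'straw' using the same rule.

Each letter is shifted forward by 13 in the alphabet (a Caesar shift of +13).
For straw: s+13=f, t+13=g, r+13=e, a+13=n, w+13=j.

fgenj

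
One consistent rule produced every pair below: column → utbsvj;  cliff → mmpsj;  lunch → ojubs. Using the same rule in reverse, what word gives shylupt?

mineral

The output letters match the input read backwards, each shifted +7: column reversed is nmuloc. Read the word backwards and shift each letter +7.
Decoding shylupt: shift back: s−7=l, h−7=a, y−7=r, l−7=e, u−7=n, p−7=i, t−7=m → larenim; then reverse → mineral.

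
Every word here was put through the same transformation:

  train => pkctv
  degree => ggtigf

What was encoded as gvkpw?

The output letters match the input read backwards, each shifted +2: train reversed is niart. Two steps: reverse the string, then apply a Caesar shift of +2.
Undoing it on gvkpw: shift back: g−2=e, v−2=t, k−2=i, p−2=n, w−2=u → etinu; then reverse → unite.

unite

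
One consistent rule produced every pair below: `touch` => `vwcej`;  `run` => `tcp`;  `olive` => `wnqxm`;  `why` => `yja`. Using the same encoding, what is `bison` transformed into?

The shift depends on letter class: consonant t→v is +2, but vowel o→w is +8. Vowels shift forward by 8 and consonants shift forward by 2.
For bison: b(cons)+2=d, i(vowel)+8=q, s(cons)+2=u, o(vowel)+8=w, n(cons)+2=p.

dquwp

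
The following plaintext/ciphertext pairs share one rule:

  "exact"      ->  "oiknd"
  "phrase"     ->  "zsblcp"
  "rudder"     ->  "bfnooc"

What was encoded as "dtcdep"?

Shifts by position in exact: pos 0: e→o (+10), pos 1: x→i (+11), pos 2: a→k (+10), pos 3: c→n (+11) — repeating every 2. A repeating key of period 2 is used — shifts +10, +11 over and over.
Reversing it on dtcdep: d−10=t, t−11=i, c−10=s, d−11=s, e−10=u, p−11=e.

tissue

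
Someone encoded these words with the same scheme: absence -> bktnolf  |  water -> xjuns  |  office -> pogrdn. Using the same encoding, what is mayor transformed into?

njzxs

It's a Vigenère-style cipher with numeric key [1,9]: position i shifts by key[i mod 2].
Applying it to mayor: m+1=n, a+9=j, y+1=z, o+9=x, r+1=s.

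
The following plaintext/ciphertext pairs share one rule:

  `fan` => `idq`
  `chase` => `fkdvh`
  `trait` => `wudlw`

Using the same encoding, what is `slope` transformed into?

vorsh

This is a Caesar cipher with shift 3.
Applying it to slope: s+3=v, l+3=o, o+3=r, p+3=s, e+3=h.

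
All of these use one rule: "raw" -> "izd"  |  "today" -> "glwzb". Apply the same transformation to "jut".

Each letter is replaced by its mirror in the alphabet: a↔z, b↔y, c↔x, and so on (the Atbash cipher).
On jut: j↔q, u↔f, t↔g.

qfg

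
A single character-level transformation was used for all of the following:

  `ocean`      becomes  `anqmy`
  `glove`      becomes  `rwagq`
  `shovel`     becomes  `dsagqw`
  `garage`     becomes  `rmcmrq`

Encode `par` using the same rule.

amc

The shift depends on letter class: consonant c→n is +11, but vowel o→a is +12. The rule splits by letter class: vowels +12, consonants +11.
Applying it to par: p(cons)+11=a, a(vowel)+12=m, r(cons)+11=c.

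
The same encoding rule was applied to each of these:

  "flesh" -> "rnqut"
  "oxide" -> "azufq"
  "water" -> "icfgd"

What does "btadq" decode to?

probe

A repeating key of period 2 is used — shifts +12, +2 over and over.
Reversing it on btadq: b−12=p, t−2=r, a−12=o, d−2=b, q−12=e.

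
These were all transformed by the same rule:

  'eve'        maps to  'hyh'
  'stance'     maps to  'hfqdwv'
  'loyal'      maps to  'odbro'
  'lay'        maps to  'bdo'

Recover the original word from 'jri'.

The word is reversed, then every letter is shifted forward by 3.
Reversing it on jri: shift back: j−3=g, r−3=o, i−3=f → gof; then reverse → fog.

fog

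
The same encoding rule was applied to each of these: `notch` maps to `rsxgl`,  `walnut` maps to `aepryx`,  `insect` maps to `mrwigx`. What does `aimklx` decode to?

weight

Compare letters: n→r is +4, o→s is +4, t→x is +4 — a constant shift. Each letter is shifted forward by 4 in the alphabet (a Caesar shift of +4).
Decoding aimklx: a−4=w, i−4=e, m−4=i, k−4=g, l−4=h, x−4=t.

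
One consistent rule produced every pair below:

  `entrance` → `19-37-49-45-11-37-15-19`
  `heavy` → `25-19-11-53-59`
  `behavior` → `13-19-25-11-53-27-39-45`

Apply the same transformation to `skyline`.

47-31-59-33-27-37-19

e(#5)→19 and n(#14)→37: differences scale by 2, so n = 2·pos + 9. The formula is n = 2×(alphabet index, a=1) + 9.
On skyline: s=19→47, k=11→31, y=25→59, l=12→33, i=9→27, n=14→37, e=5→19.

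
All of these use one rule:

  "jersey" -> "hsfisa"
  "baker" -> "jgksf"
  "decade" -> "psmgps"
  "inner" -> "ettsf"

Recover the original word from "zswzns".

Each letter's alphabet position (a=0..z=25) is mapped through 3·x+6 mod 26 — an affine cipher.
Reversing it on zswzns: z(25)→9·(25−6)≡15=p; s(18)→9·(18−6)≡4=e; w(22)→9·(22−6)≡14=o; z(25)→9·(25−6)≡15=p; n(13)→9·(13−6)≡11=l; s(18)→9·(18−6)≡4=e (all mod 26).

people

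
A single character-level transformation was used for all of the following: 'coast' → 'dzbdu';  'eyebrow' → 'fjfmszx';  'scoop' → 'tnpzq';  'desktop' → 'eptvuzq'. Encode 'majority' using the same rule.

nlkzstuj

Shifts by position in coast: pos 0: c→d (+1), pos 1: o→z (+11), pos 2: a→b (+1), pos 3: s→d (+11) — repeating every 2. A repeating key of period 2 is used — shifts +1, +11 over and over.
Applying it to majority: m+1=n, a+11=l, j+1=k, o+11=z, r+1=s, i+11=t, t+1=u, y+11=j.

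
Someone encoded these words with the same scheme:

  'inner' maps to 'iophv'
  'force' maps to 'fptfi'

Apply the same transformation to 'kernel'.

In inner: i→i is +0, n→o is +1, n→p is +2, e→h is +3 — the shift increases by 1 each position. Each letter shifts forward by its position index (0, 1, 2, …) — the shift grows by one for each successive letter.
Applying it to kernel: k+0=k, e+1=f, r+2=t, n+3=q, e+4=i, l+5=q.

kftqiq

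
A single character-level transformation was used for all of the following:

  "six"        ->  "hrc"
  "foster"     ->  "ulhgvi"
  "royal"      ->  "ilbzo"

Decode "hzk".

Each pair mirrors across the alphabet (s↔h, i↔r, x↔c): positions sum to 25. This is the alphabet-reversal cipher (Atbash): a becomes z, b becomes y, etc.
Decoding hzk: h↔s, z↔a, k↔p.

sap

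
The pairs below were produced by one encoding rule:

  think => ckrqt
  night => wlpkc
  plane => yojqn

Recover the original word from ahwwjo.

Shifts by position in think: pos 0: t→c (+9), pos 1: h→k (+3), pos 2: i→r (+9), pos 3: n→q (+3) — repeating every 2. It's a Vigenère-style cipher with numeric key [9,3]: position i shifts by key[i mod 2].
Reversing it on ahwwjo: a−9=r, h−3=e, w−9=n, w−3=t, j−9=a, o−3=l.

rental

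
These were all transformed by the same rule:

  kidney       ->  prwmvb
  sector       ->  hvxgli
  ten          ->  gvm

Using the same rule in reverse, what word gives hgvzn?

steam

Each pair mirrors across the alphabet (k↔p, i↔r, d↔w): positions sum to 25. Each letter is replaced by its mirror in the alphabet: a↔z, b↔y, c↔x, and so on (the Atbash cipher).
Undoing it on hgvzn: h↔s, g↔t, v↔e, z↔a, n↔m.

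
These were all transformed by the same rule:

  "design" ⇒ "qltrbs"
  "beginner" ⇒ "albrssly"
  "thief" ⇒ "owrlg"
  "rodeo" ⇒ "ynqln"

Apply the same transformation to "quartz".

djfyok

Treating letters as 0–25, the rule is x ↦ 21x + 5 (mod 26).
On quartz: q(16)→21·16+5≡3=d; u(20)→21·20+5≡9=j; a(0)→21·0+5≡5=f; r(17)→21·17+5≡24=y; t(19)→21·19+5≡14=o; z(25)→21·25+5≡10=k (all mod 26).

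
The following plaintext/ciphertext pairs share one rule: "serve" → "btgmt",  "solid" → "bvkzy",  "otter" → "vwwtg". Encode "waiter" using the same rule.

s(18)→b(1) and e(4)→t(19) fit y≡21x+13 (mod 26); the inverse of 21 mod 26 is 5. Treating letters as 0–25, the rule is x ↦ 21x + 13 (mod 26).
Applying it to waiter: w(22)→21·22+13≡7=h; a(0)→21·0+13≡13=n; i(8)→21·8+13≡25=z; t(19)→21·19+13≡22=w; e(4)→21·4+13≡19=t; r(17)→21·17+13≡6=g (all mod 26).

hnzwtg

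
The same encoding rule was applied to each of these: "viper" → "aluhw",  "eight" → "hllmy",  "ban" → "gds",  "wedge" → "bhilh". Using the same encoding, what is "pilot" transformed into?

The shift depends on letter class: consonant v→a is +5, but vowel i→l is +3. The rule splits by letter class: vowels +3, consonants +5.
On pilot: p(cons)+5=u, i(vowel)+3=l, l(cons)+5=q, o(vowel)+3=r, t(cons)+5=y.

ulqry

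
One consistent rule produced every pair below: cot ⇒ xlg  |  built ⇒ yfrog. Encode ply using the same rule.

kob

Each pair mirrors across the alphabet (c↔x, o↔l, t↔g): positions sum to 25. Each letter is replaced by its mirror in the alphabet: a↔z, b↔y, c↔x, and so on (the Atbash cipher).
For ply: p↔k, l↔o, y↔b.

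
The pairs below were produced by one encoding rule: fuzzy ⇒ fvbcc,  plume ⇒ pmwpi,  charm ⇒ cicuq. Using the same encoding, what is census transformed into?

In fuzzy: f→f is +0, u→v is +1, z→b is +2, z→c is +3 — the shift increases by 1 each position. Each letter shifts forward by its position index (0, 1, 2, …) — the shift grows by one for each successive letter.
For census: c+0=c, e+1=f, n+2=p, s+3=v, u+4=y, s+5=x.

cfpvyx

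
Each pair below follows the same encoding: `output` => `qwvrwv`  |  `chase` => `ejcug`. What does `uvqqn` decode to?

This is a Caesar cipher with shift 2.
Undoing it on uvqqn: u−2=s, v−2=t, q−2=o, q−2=o, n−2=l.

stool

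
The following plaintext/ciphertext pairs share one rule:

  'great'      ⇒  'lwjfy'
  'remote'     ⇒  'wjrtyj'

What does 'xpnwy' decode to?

Each letter is shifted forward by 5 in the alphabet (a Caesar shift of +5).
Undoing it on xpnwy: x−5=s, p−5=k, n−5=i, w−5=r, y−5=t.

skirt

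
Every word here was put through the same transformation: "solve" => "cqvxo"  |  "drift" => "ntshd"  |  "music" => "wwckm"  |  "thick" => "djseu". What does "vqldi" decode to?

lobby

Shifts by position in solve: pos 0: s→c (+10), pos 1: o→q (+2), pos 2: l→v (+10), pos 3: v→x (+2) — repeating every 2. A repeating key of period 2 is used — shifts +10, +2 over and over.
Decoding vqldi: v−10=l, q−2=o, l−10=b, d−2=b, i−10=y.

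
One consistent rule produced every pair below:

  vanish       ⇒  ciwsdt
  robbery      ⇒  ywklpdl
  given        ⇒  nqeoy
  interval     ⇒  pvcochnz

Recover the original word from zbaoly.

Letter i (0-indexed) is shifted by i+7, so successive shifts are 7, 8, 9, ….
Undoing it on zbaoly: z−7=s, b−8=t, a−9=r, o−10=e, l−11=a, y−12=m.

stream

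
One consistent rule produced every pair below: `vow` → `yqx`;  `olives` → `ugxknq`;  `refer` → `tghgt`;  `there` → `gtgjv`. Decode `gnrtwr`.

purple

The output letters match the input read backwards, each shifted +2: vow reversed is wov. Read the word backwards and shift each letter +2.
Undoing it on gnrtwr: shift back: g−2=e, n−2=l, r−2=p, t−2=r, w−2=u, r−2=p → elprup; then reverse → purple.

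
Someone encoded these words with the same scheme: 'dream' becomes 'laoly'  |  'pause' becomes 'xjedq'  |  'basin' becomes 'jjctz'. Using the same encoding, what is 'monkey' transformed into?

In dream: d→l is +8, r→a is +9, e→o is +10, a→l is +11 — the shift increases by 1 each position. The shift increases by 1 at each position, starting from +8: 8, 9, 10, ….
Applying it to monkey: m+8=u, o+9=x, n+10=x, k+11=v, e+12=q, y+13=l.

uxxvql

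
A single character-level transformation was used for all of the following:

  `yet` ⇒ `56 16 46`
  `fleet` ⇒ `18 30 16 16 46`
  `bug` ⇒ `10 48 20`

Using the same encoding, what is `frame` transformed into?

18 42 8 32 16

y(#25)→56 and e(#5)→16: differences scale by 2, so n = 2·pos + 6. The formula is n = 2×(alphabet index, a=1) + 6.
Applying it to frame: f=6→18, r=18→42, a=1→8, m=13→32, e=5→16.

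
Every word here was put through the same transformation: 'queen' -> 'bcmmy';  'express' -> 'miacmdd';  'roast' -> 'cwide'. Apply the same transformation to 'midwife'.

xqohqqm

Two shifts are in play — +8 for a/e/i/o/u, +11 for every other letter.
For midwife: m(cons)+11=x, i(vowel)+8=q, d(cons)+11=o, w(cons)+11=h, i(vowel)+8=q, f(cons)+11=q, e(vowel)+8=m.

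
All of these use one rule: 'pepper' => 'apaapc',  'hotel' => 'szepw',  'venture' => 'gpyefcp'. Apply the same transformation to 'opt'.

zae

Each letter is shifted forward by 11 in the alphabet (a Caesar shift of +11).
Applying it to opt: o+11=z, p+11=a, t+11=e.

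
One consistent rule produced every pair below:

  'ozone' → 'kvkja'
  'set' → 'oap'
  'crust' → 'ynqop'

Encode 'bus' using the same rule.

This is a Caesar cipher with shift 22.
On bus: b+22=x, u+22=q, s+22=o.

xqo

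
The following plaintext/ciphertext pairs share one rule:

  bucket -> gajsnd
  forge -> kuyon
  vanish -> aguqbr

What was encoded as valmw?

In bucket: b→g is +5, u→a is +6, c→j is +7, k→s is +8 — the shift increases by 1 each position. The shift increases by 1 at each position, starting from +5: 5, 6, 7, ….
Undoing it on valmw: v−5=q, a−6=u, l−7=e, m−8=e, w−9=n.

queen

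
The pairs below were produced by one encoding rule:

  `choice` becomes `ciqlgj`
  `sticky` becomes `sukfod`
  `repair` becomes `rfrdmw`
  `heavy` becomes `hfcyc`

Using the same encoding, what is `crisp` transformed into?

In choice: c→c is +0, h→i is +1, o→q is +2, i→l is +3 — the shift increases by 1 each position. Letter i (0-indexed) is shifted by i+0, so successive shifts are 0, 1, 2, ….
For crisp: c+0=c, r+1=s, i+2=k, s+3=v, p+4=t.

cskvt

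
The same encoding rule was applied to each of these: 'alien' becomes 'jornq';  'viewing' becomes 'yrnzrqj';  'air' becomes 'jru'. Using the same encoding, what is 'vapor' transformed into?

yjsxu

The shift depends on letter class: consonant l→o is +3, but vowel a→j is +9. The rule splits by letter class: vowels +9, consonants +3.
For vapor: v(cons)+3=y, a(vowel)+9=j, p(cons)+3=s, o(vowel)+9=x, r(cons)+3=u.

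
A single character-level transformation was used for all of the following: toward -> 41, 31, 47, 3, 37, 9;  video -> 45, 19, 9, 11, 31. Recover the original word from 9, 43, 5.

t(#20)→41 and o(#15)→31: differences scale by 2, so n = 2·pos + 1. The formula is n = 2×(alphabet index, a=1) + 1.
Undoing it on 9, 43, 5: 9→(9−1)÷2=4=d, 43→(43−1)÷2=21=u, 5→(5−1)÷2=2=b.

dub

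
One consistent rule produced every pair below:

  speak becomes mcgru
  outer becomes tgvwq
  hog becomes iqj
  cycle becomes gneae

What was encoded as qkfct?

radio

The word is reversed, then every letter is shifted forward by 2.
Reversing it on qkfct: shift back: q−2=o, k−2=i, f−2=d, c−2=a, t−2=r → oidar; then reverse → radio.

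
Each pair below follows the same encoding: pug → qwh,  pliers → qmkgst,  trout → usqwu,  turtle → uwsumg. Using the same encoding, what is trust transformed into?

uswtu

The shift depends on letter class: consonant p→q is +1, but vowel u→w is +2. Vowels shift forward by 2 and consonants shift forward by 1.
For trust: t(cons)+1=u, r(cons)+1=s, u(vowel)+2=w, s(cons)+1=t, t(cons)+1=u.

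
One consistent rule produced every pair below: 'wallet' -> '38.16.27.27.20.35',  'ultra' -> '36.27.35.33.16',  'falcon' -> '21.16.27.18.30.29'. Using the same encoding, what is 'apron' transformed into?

16.31.33.30.29

w is letter #23 and maps to 38: an offset of 15. Each letter is replaced by its alphabet position (a=1..z=26) + 15.
For apron: a=1→16, p=16→31, r=18→33, o=15→30, n=14→29.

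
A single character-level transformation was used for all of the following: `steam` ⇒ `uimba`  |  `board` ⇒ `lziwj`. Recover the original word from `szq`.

The word is reversed, then every letter is shifted forward by 8.
Reversing it on szq: shift back: s−8=k, z−8=r, q−8=i → kri; then reverse → irk.

irk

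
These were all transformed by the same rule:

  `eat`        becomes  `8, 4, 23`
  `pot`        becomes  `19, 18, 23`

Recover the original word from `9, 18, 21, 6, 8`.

e is letter #5 and maps to 8: an offset of 3. Letters become their 1-based position plus 3 (so a→4, b→5, …).
Undoing it on 9, 18, 21, 6, 8: 9→(9−3)÷1=6=f, 18→(18−3)÷1=15=o, 21→(21−3)÷1=18=r, 6→(6−3)÷1=3=c, 8→(8−3)÷1=5=e.

force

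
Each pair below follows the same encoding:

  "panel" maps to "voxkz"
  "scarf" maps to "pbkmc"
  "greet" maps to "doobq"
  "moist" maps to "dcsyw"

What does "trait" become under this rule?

dskbd

The output letters match the input read backwards, each shifted +10: panel reversed is lenap. Read the word backwards and shift each letter +10.
On trait: reverse → tiart; then shift: t+10=d, i+10=s, a+10=k, r+10=b, t+10=d.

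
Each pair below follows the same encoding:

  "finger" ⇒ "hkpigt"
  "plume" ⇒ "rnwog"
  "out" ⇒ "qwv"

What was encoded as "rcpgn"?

panel

Compare letters: f→h is +2, i→k is +2, n→p is +2 — a constant shift. Every letter moves 2 places later in the alphabet, wrapping around z→a.
Decoding rcpgn: r−2=p, c−2=a, p−2=n, g−2=e, n−2=l.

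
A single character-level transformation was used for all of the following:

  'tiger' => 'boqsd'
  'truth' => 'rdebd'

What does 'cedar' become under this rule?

bknom

The output letters match the input read backwards, each shifted +10: tiger reversed is regit. The word is reversed, then every letter is shifted forward by 10.
Applying it to cedar: reverse → radec; then shift: r+10=b, a+10=k, d+10=n, e+10=o, c+10=m.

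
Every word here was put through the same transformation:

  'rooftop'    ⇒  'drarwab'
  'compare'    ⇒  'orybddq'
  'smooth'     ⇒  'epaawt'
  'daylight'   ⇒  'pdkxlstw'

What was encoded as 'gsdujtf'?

upright

Shifts by position in rooftop: pos 0: r→d (+12), pos 1: o→r (+3), pos 2: o→a (+12), pos 3: f→r (+12), pos 4: t→w (+3), pos 5: o→a (+12) — repeating every 3. It's a Vigenère-style cipher with numeric key [12,3,12]: position i shifts by key[i mod 3].
Undoing it on gsdujtf: g−12=u, s−3=p, d−12=r, u−12=i, j−3=g, t−12=h, f−12=t.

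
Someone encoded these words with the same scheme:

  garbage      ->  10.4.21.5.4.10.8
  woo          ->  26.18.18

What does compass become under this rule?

g is letter #7 and maps to 10: an offset of 3. Each letter is replaced by its alphabet position (a=1..z=26) + 3.
On compass: c=3→6, o=15→18, m=13→16, p=16→19, a=1→4, s=19→22, s=19→22.

6.18.16.19.4.22.22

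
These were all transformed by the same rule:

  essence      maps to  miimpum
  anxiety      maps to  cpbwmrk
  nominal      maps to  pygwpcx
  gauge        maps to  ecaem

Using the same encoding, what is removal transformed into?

e(4)→m(12) and s(18)→i(8) fit y≡9x+2 (mod 26); the inverse of 9 mod 26 is 3. Each letter's alphabet position (a=0..z=25) is mapped through 9·x+2 mod 26 — an affine cipher.
On removal: r(17)→9·17+2≡25=z; e(4)→9·4+2≡12=m; m(12)→9·12+2≡6=g; o(14)→9·14+2≡24=y; v(21)→9·21+2≡9=j; a(0)→9·0+2≡2=c; l(11)→9·11+2≡23=x (all mod 26).

zmgyjcx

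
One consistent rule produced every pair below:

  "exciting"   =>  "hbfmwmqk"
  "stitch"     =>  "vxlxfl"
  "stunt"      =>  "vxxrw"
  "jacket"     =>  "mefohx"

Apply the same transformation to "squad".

vuxeg

Shifts by position in exciting: pos 0: e→h (+3), pos 1: x→b (+4), pos 2: c→f (+3), pos 3: i→m (+4) — repeating every 2. The shifts repeat in a cycle of length 2: positions 0,1,… shift by +3, +4, then the pattern repeats.
Applying it to squad: s+3=v, q+4=u, u+3=x, a+4=e, d+3=g.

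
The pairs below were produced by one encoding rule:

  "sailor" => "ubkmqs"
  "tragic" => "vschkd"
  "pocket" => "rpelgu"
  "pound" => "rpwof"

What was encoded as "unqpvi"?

smooth

Shifts by position in sailor: pos 0: s→u (+2), pos 1: a→b (+1), pos 2: i→k (+2), pos 3: l→m (+1) — repeating every 2. The shifts repeat in a cycle of length 2: positions 0,1,… shift by +2, +1, then the pattern repeats.
Undoing it on unqpvi: u−2=s, n−1=m, q−2=o, p−1=o, v−2=t, i−1=h.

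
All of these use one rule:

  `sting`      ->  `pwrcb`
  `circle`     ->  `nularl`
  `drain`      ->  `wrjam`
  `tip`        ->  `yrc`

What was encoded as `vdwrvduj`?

The output letters match the input read backwards, each shifted +9: sting reversed is gnits. Read the word backwards and shift each letter +9.
Decoding vdwrvduj: shift back: v−9=m, d−9=u, w−9=n, r−9=i, v−9=m, d−9=u, u−9=l, j−9=a → munimula; then reverse → aluminum.

aluminum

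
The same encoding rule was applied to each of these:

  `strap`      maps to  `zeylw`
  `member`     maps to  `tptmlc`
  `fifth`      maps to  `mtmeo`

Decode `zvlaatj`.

Shifts by position in strap: pos 0: s→z (+7), pos 1: t→e (+11), pos 2: r→y (+7), pos 3: a→l (+11) — repeating every 2. It's a Vigenère-style cipher with numeric key [7,11]: position i shifts by key[i mod 2].
Undoing it on zvlaatj: z−7=s, v−11=k, l−7=e, a−11=p, a−7=t, t−11=i, j−7=c.

skeptic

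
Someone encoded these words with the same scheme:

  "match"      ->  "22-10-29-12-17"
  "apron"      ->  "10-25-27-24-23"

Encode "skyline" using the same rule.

m is letter #13 and maps to 22: an offset of 9. The number is (letter's place in the alphabet, a=1) + 9.
Applying it to skyline: s=19→28, k=11→20, y=25→34, l=12→21, i=9→18, n=14→23, e=5→14.

28-20-34-21-18-23-14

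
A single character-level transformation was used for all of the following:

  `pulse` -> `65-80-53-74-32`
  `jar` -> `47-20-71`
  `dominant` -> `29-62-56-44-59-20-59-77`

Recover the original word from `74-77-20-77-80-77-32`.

statute

Each letter becomes 3×(its alphabet position, a=1..z=26) + 17.
Undoing it on 74-77-20-77-80-77-32: 74→(74−17)÷3=19=s, 77→(77−17)÷3=20=t, 20→(20−17)÷3=1=a, 77→(77−17)÷3=20=t, 80→(80−17)÷3=21=u, 77→(77−17)÷3=20=t, 32→(32−17)÷3=5=e.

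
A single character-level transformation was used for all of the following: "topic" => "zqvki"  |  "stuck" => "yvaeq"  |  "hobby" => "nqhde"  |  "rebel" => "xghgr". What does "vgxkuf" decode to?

Shifts by position in topic: pos 0: t→z (+6), pos 1: o→q (+2), pos 2: p→v (+6), pos 3: i→k (+2) — repeating every 2. It's a Vigenère-style cipher with numeric key [6,2]: position i shifts by key[i mod 2].
Undoing it on vgxkuf: v−6=p, g−2=e, x−6=r, k−2=i, u−6=o, f−2=d.

period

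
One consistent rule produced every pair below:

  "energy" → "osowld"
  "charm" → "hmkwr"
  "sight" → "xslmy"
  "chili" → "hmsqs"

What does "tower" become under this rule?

yybow

Vowels shift forward by 10 and consonants shift forward by 5.
On tower: t(cons)+5=y, o(vowel)+10=y, w(cons)+5=b, e(vowel)+10=o, r(cons)+5=w.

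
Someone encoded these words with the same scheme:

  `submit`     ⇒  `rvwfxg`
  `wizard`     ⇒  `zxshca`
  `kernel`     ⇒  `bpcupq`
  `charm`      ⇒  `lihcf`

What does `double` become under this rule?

ajvwqp

s(18)→r(17) and u(20)→v(21) fit y≡15x+7 (mod 26); the inverse of 15 mod 26 is 7. This is an affine cipher: with a=0,…,z=25, each position x becomes (15x+7) mod 26.
Applying it to double: d(3)→15·3+7≡0=a; o(14)→15·14+7≡9=j; u(20)→15·20+7≡21=v; b(1)→15·1+7≡22=w; l(11)→15·11+7≡16=q; e(4)→15·4+7≡15=p (all mod 26).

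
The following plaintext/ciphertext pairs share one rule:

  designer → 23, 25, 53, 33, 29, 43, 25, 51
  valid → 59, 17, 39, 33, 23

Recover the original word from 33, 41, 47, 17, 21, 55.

d(#4)→23 and e(#5)→25: differences scale by 2, so n = 2·pos + 15. The formula is n = 2×(alphabet index, a=1) + 15.
Reversing it on 33, 41, 47, 17, 21, 55: 33→(33−15)÷2=9=i, 41→(41−15)÷2=13=m, 47→(47−15)÷2=16=p, 17→(17−15)÷2=1=a, 21→(21−15)÷2=3=c, 55→(55−15)÷2=20=t.

impact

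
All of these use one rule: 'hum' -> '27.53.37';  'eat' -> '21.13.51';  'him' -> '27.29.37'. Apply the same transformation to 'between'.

15.21.51.57.21.21.39

h(#8)→27 and u(#21)→53: differences scale by 2, so n = 2·pos + 11. With a=1..z=26, the number is 2·pos + 11.
Applying it to between: b=2→15, e=5→21, t=20→51, w=23→57, e=5→21, e=5→21, n=14→39.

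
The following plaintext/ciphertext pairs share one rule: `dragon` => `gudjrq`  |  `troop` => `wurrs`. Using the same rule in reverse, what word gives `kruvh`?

Each letter is shifted forward by 3 in the alphabet (a Caesar shift of +3).
Undoing it on kruvh: k−3=h, r−3=o, u−3=r, v−3=s, h−3=e.

horse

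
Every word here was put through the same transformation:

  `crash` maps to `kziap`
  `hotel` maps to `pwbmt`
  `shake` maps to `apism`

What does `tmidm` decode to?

leave

Compare letters: c→k is +8, r→z is +8, a→i is +8 — a constant shift. Each letter is shifted forward by 8 in the alphabet (a Caesar shift of +8).
Undoing it on tmidm: t−8=l, m−8=e, i−8=a, d−8=v, m−8=e.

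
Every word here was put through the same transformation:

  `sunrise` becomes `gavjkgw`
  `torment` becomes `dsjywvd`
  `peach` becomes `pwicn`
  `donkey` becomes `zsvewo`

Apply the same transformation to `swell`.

s(18)→g(6) and u(20)→a(0) fit y≡23x+8 (mod 26); the inverse of 23 mod 26 is 17. Each letter's alphabet position (a=0..z=25) is mapped through 23·x+8 mod 26 — an affine cipher.
For swell: s(18)→23·18+8≡6=g; w(22)→23·22+8≡20=u; e(4)→23·4+8≡22=w; l(11)→23·11+8≡1=b; l(11)→23·11+8≡1=b (all mod 26).

guwbb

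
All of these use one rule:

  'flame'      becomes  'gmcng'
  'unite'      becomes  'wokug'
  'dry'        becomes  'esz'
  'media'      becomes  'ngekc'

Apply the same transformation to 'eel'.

ggm

The shift depends on letter class: consonant f→g is +1, but vowel a→c is +2. The rule splits by letter class: vowels +2, consonants +1.
For eel: e(vowel)+2=g, e(vowel)+2=g, l(cons)+1=m.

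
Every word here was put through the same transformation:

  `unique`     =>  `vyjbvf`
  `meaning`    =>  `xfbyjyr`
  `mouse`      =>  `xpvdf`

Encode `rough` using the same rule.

cpvrs

Two shifts are in play — +1 for a/e/i/o/u, +11 for every other letter.
Applying it to rough: r(cons)+11=c, o(vowel)+1=p, u(vowel)+1=v, g(cons)+11=r, h(cons)+11=s.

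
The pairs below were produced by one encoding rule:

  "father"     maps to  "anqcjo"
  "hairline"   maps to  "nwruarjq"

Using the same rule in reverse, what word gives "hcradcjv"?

maturity

The output letters match the input read backwards, each shifted +9: father reversed is rehtaf. The word is reversed, then every letter is shifted forward by 9.
Reversing it on hcradcjv: shift back: h−9=y, c−9=t, r−9=i, a−9=r, d−9=u, c−9=t, j−9=a, v−9=m → ytirutam; then reverse → maturity.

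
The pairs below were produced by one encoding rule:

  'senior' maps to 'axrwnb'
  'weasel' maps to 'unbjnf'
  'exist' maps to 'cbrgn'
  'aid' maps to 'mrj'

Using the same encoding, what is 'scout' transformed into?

cdxlb

The output letters match the input read backwards, each shifted +9: senior reversed is roines. Two steps: reverse the string, then apply a Caesar shift of +9.
On scout: reverse → tuocs; then shift: t+9=c, u+9=d, o+9=x, c+9=l, s+9=b.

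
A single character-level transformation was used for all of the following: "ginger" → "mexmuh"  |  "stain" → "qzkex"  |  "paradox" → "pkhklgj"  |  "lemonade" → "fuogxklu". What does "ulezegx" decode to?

This is an affine cipher: with a=0,…,z=25, each position x becomes (9x+10) mod 26.
Decoding ulezegx: u(20)→3·(20−10)≡4=e; l(11)→3·(11−10)≡3=d; e(4)→3·(4−10)≡8=i; z(25)→3·(25−10)≡19=t; e(4)→3·(4−10)≡8=i; g(6)→3·(6−10)≡14=o; x(23)→3·(23−10)≡13=n (all mod 26).

edition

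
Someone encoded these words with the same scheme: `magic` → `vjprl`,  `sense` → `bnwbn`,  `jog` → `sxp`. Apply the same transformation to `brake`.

kajtn

This is a Caesar cipher with shift 9.
Applying it to brake: b+9=k, r+9=a, a+9=j, k+9=t, e+9=n.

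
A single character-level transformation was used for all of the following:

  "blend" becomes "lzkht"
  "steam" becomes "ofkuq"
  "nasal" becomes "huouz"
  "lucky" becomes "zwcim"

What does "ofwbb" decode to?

stuff

b(1)→l(11) and l(11)→z(25) fit y≡17x+20 (mod 26); the inverse of 17 mod 26 is 23. Treating letters as 0–25, the rule is x ↦ 17x + 20 (mod 26).
Reversing it on ofwbb: o(14)→23·(14−20)≡18=s; f(5)→23·(5−20)≡19=t; w(22)→23·(22−20)≡20=u; b(1)→23·(1−20)≡5=f; b(1)→23·(1−20)≡5=f (all mod 26).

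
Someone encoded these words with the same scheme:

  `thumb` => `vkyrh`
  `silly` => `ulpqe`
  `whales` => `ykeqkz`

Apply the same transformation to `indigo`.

In thumb: t→v is +2, h→k is +3, u→y is +4, m→r is +5 — the shift increases by 1 each position. The shift increases by 1 at each position, starting from +2: 2, 3, 4, ….
Applying it to indigo: i+2=k, n+3=q, d+4=h, i+5=n, g+6=m, o+7=v.

kqhnmv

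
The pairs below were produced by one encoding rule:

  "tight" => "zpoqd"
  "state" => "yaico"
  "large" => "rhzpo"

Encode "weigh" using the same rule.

clqpr

In tight: t→z is +6, i→p is +7, g→o is +8, h→q is +9 — the shift increases by 1 each position. Letter i (0-indexed) is shifted by i+6, so successive shifts are 6, 7, 8, ….
For weigh: w+6=c, e+7=l, i+8=q, g+9=p, h+10=r.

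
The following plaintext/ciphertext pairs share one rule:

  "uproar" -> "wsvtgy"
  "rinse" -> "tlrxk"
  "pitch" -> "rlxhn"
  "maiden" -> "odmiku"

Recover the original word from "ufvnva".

script

The shift increases by 1 at each position, starting from +2: 2, 3, 4, ….
Decoding ufvnva: u−2=s, f−3=c, v−4=r, n−5=i, v−6=p, a−7=t.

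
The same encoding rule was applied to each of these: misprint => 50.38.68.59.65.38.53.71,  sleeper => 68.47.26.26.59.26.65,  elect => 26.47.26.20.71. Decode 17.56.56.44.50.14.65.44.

bookmark

m(#13)→50 and i(#9)→38: differences scale by 3, so n = 3·pos + 11. With a=1..z=26, the number is 3·pos + 11.
Reversing it on 17.56.56.44.50.14.65.44: 17→(17−11)÷3=2=b, 56→(56−11)÷3=15=o, 56→(56−11)÷3=15=o, 44→(44−11)÷3=11=k, 50→(50−11)÷3=13=m, 14→(14−11)÷3=1=a, 65→(65−11)÷3=18=r, 44→(44−11)÷3=11=k.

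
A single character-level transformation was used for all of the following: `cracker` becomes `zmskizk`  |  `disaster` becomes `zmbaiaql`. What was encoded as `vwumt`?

lemon

The output letters match the input read backwards, each shifted +8: cracker reversed is rekcarc. Two steps: reverse the string, then apply a Caesar shift of +8.
Undoing it on vwumt: shift back: v−8=n, w−8=o, u−8=m, m−8=e, t−8=l → nomel; then reverse → lemon.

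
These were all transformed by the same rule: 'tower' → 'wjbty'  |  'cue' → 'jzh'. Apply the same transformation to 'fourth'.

Two steps: reverse the string, then apply a Caesar shift of +5.
Applying it to fourth: reverse → htruof; then shift: h+5=m, t+5=y, r+5=w, u+5=z, o+5=t, f+5=k.

mywztk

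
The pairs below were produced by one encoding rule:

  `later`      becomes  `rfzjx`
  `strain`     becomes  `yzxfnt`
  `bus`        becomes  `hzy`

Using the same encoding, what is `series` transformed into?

yjxnjy

The shift depends on letter class: consonant l→r is +6, but vowel a→f is +5. Vowels shift forward by 5 and consonants shift forward by 6.
On series: s(cons)+6=y, e(vowel)+5=j, r(cons)+6=x, i(vowel)+5=n, e(vowel)+5=j, s(cons)+6=y.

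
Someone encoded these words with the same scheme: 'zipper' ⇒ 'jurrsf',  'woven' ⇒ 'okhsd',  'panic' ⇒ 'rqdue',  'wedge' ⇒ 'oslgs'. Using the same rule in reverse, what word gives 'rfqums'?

Each letter's alphabet position (a=0..z=25) is mapped through 7·x+16 mod 26 — an affine cipher.
Reversing it on rfqums: r(17)→15·(17−16)≡15=p; f(5)→15·(5−16)≡17=r; q(16)→15·(16−16)≡0=a; u(20)→15·(20−16)≡8=i; m(12)→15·(12−16)≡18=s; s(18)→15·(18−16)≡4=e (all mod 26).

praise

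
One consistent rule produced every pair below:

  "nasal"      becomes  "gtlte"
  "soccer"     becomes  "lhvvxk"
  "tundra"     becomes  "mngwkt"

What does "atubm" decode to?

habit

Compare letters: n→g is +19, a→t is +19, s→l is +19 — a constant shift. It's a constant shift of +19 (ROT19).
Reversing it on atubm: a−19=h, t−19=a, u−19=b, b−19=i, m−19=t.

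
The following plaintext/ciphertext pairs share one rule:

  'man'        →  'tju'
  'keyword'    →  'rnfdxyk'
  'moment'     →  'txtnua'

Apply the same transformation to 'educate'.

The shift depends on letter class: consonant m→t is +7, but vowel a→j is +9. The rule splits by letter class: vowels +9, consonants +7.
On educate: e(vowel)+9=n, d(cons)+7=k, u(vowel)+9=d, c(cons)+7=j, a(vowel)+9=j, t(cons)+7=a, e(vowel)+9=n.

nkdjjan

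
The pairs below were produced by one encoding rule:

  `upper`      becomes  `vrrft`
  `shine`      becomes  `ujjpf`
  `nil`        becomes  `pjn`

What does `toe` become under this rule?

vpf

The shift depends on letter class: consonant p→r is +2, but vowel u→v is +1. Vowels shift forward by 1 and consonants shift forward by 2.
For toe: t(cons)+2=v, o(vowel)+1=p, e(vowel)+1=f.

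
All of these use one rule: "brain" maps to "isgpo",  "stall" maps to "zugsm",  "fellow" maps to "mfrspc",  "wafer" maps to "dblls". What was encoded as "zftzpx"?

sensor

Shifts by position in brain: pos 0: b→i (+7), pos 1: r→s (+1), pos 2: a→g (+6), pos 3: i→p (+7), pos 4: n→o (+1) — repeating every 3. The shifts repeat in a cycle of length 3: positions 0,1,… shift by +7, +1, +6, then the pattern repeats.
Decoding zftzpx: z−7=s, f−1=e, t−6=n, z−7=s, p−1=o, x−6=r.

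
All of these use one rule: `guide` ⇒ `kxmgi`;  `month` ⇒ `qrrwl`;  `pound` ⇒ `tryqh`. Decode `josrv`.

floor

The shifts repeat in a cycle of length 2: positions 0,1,… shift by +4, +3, then the pattern repeats.
Undoing it on josrv: j−4=f, o−3=l, s−4=o, r−3=o, v−4=r.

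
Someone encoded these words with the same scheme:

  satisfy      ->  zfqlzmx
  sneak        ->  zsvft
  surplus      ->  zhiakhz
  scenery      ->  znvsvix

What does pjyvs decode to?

s(18)→z(25) and a(0)→f(5) fit y≡17x+5 (mod 26); the inverse of 17 mod 26 is 23. Treating letters as 0–25, the rule is x ↦ 17x + 5 (mod 26).
Undoing it on pjyvs: p(15)→23·(15−5)≡22=w; j(9)→23·(9−5)≡14=o; y(24)→23·(24−5)≡21=v; v(21)→23·(21−5)≡4=e; s(18)→23·(18−5)≡13=n (all mod 26).

woven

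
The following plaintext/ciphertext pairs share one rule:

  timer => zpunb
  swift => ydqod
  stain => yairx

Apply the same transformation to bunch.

In timer: t→z is +6, i→p is +7, m→u is +8, e→n is +9 — the shift increases by 1 each position. Letter i (0-indexed) is shifted by i+6, so successive shifts are 6, 7, 8, ….
For bunch: b+6=h, u+7=b, n+8=v, c+9=l, h+10=r.

hbvlr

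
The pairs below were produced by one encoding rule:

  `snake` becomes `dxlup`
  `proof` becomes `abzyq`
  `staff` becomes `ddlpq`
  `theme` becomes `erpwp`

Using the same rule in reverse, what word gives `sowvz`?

hello

Shifts by position in snake: pos 0: s→d (+11), pos 1: n→x (+10), pos 2: a→l (+11), pos 3: k→u (+10) — repeating every 2. It's a Vigenère-style cipher with numeric key [11,10]: position i shifts by key[i mod 2].
Reversing it on sowvz: s−11=h, o−10=e, w−11=l, v−10=l, z−11=o.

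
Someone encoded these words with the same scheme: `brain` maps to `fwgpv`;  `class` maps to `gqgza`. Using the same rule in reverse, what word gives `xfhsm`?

Each letter shifts forward by (position + 4), i.e. 4, 5, 6, … — the shift grows by one for each successive letter.
Undoing it on xfhsm: x−4=t, f−5=a, h−6=b, s−7=l, m−8=e.

table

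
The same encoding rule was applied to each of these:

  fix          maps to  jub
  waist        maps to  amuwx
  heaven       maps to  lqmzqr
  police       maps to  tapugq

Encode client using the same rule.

The shift depends on letter class: consonant f→j is +4, but vowel i→u is +12. Two shifts are in play — +12 for a/e/i/o/u, +4 for every other letter.
On client: c(cons)+4=g, l(cons)+4=p, i(vowel)+12=u, e(vowel)+12=q, n(cons)+4=r, t(cons)+4=x.

gpuqrx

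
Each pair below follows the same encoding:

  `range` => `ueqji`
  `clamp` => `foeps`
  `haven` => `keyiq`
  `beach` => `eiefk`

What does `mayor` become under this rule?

Two shifts are in play — +4 for a/e/i/o/u, +3 for every other letter.
On mayor: m(cons)+3=p, a(vowel)+4=e, y(cons)+3=b, o(vowel)+4=s, r(cons)+3=u.

pebsu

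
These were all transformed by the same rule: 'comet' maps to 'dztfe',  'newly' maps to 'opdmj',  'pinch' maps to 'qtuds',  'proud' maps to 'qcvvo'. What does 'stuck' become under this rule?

tebdv

A repeating key of period 3 is used — shifts +1, +11, +7 over and over.
Applying it to stuck: s+1=t, t+11=e, u+7=b, c+1=d, k+11=v.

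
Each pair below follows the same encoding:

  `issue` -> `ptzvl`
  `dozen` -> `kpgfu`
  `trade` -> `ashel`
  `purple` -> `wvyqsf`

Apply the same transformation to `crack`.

jshdr

Shifts by position in issue: pos 0: i→p (+7), pos 1: s→t (+1), pos 2: s→z (+7), pos 3: u→v (+1) — repeating every 2. It's a Vigenère-style cipher with numeric key [7,1]: position i shifts by key[i mod 2].
On crack: c+7=j, r+1=s, a+7=h, c+1=d, k+7=r.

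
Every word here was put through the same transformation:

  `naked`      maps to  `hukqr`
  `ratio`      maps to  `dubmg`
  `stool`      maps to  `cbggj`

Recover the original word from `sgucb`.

n(13)→h(7) and a(0)→u(20) fit y≡25x+20 (mod 26); the inverse of 25 mod 26 is 25. This is an affine cipher: with a=0,…,z=25, each position x becomes (25x+20) mod 26.
Decoding sgucb: s(18)→25·(18−20)≡2=c; g(6)→25·(6−20)≡14=o; u(20)→25·(20−20)≡0=a; c(2)→25·(2−20)≡18=s; b(1)→25·(1−20)≡19=t (all mod 26).

coast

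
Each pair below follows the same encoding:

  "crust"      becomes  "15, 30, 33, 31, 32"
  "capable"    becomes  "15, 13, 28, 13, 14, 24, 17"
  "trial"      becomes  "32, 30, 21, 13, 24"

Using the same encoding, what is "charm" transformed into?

15, 20, 13, 30, 25

The number is (letter's place in the alphabet, a=1) + 12.
For charm: c=3→15, h=8→20, a=1→13, r=18→30, m=13→25.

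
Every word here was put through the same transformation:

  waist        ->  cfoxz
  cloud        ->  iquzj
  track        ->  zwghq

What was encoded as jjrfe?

Shifts by position in waist: pos 0: w→c (+6), pos 1: a→f (+5), pos 2: i→o (+6), pos 3: s→x (+5) — repeating every 2. The shifts repeat in a cycle of length 2: positions 0,1,… shift by +6, +5, then the pattern repeats.
Decoding jjrfe: j−6=d, j−5=e, r−6=l, f−5=a, e−6=y.

delay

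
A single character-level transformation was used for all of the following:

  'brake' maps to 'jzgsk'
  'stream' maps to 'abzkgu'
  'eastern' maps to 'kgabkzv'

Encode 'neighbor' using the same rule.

vkoopjuz

The shift depends on letter class: consonant b→j is +8, but vowel a→g is +6. Vowels shift forward by 6 and consonants shift forward by 8.
On neighbor: n(cons)+8=v, e(vowel)+6=k, i(vowel)+6=o, g(cons)+8=o, h(cons)+8=p, b(cons)+8=j, o(vowel)+6=u, r(cons)+8=z.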